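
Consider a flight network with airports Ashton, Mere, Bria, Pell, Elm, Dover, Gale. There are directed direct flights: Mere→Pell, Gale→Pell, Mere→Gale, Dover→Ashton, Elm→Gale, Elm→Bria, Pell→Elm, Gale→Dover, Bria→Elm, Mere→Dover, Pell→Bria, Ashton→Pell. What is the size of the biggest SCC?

{Elm, Bria, Gale, Pell, Dover, Ashton} are all mutually reachable — one SCC of size 6.
{Mere} is an SCC by itself.
The largest has 6 vertices.

6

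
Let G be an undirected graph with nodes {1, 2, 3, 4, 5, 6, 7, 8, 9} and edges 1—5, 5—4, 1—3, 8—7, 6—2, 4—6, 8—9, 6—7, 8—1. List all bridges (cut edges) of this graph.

1-3, 2-6, 8-9

The edges on the cycle 8-1-5-4-6-7-8 are not bridges since each lies on that cycle.
But removing 6—2 disconnects 6 from 2; removing 1—3 disconnects 1 from 3; removing 8—9 disconnects 8 from 9 — these are bridges.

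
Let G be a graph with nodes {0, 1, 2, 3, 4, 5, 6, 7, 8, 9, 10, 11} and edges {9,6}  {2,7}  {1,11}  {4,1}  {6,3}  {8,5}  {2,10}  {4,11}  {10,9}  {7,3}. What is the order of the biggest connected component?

0 is isolated — a component by itself.
Starting from 5 we can reach 5, 8. That is one component of size 2.
Starting from 1 we can reach 1, 4, 11. That is one component of size 3.
Starting from 2 we can reach 2, 3, 6, 7, 9, 10. That is one component of size 6.
The largest has 6 vertices.

6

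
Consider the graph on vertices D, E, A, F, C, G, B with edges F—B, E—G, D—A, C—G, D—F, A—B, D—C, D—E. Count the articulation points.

Removing D increases the component count from 1 to 2, so D is a cut vertex.
By contrast removing F leaves 1 component; it is not a cut vertex. No other vertex is a cut vertex either.

1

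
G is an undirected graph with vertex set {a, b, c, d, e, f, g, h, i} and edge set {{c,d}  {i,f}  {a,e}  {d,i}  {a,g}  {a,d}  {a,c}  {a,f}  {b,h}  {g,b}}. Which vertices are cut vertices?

a, b, g

Removing a increases the component count from 1 to 3, so a is a cut vertex.
Removing b increases the component count from 1 to 2, so b is a cut vertex.
Removing g increases the component count from 1 to 2, so g is a cut vertex.
By contrast removing c leaves 1 component; it is not a cut vertex. No other vertex is a cut vertex either.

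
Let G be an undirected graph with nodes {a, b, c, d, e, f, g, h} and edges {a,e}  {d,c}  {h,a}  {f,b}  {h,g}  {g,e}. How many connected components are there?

3

Starting from c we can reach c, d. That is one component of size 2.
Starting from b we can reach b, f. That is one component of size 2.
Starting from a we can reach a, e, g, h. That is one component of size 4.
Total: 3 components.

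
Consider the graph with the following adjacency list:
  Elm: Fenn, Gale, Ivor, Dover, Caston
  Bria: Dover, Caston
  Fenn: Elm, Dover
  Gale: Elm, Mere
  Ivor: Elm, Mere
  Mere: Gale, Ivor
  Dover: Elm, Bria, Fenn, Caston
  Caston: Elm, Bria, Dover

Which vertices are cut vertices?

Elm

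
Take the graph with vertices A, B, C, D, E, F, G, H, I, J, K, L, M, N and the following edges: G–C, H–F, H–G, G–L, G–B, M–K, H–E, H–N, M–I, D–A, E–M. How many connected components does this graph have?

3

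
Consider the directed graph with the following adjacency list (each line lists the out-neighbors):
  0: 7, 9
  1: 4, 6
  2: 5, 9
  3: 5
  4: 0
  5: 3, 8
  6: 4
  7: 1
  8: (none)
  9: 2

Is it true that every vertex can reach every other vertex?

No

There is no directed path from 8 to 3, so the graph is not strongly connected.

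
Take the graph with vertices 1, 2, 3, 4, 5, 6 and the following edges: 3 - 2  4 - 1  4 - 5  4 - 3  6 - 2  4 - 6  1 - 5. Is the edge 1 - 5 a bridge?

After removing 1 - 5, the path 1-4-5 still connects them, so the edge is not a bridge.

No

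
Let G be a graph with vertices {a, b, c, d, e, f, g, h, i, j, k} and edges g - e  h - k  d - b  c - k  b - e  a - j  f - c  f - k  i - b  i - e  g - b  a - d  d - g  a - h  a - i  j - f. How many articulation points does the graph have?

1

Removing a increases the component count from 1 to 2, so a is a cut vertex.
By contrast removing g leaves 1 component; it is not a cut vertex. No other vertex is a cut vertex either.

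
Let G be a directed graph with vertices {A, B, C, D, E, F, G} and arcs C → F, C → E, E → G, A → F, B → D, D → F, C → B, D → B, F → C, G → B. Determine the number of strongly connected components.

{B, C, D, E, F, G} are all mutually reachable — one SCC of size 6.
{A} is an SCC by itself.
That gives 2 strongly connected components.

2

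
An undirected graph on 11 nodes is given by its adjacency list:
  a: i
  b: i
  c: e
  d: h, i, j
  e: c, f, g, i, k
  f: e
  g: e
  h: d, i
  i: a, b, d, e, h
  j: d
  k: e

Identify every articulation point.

d, e, i

Removing d increases the component count from 1 to 2, so d is a cut vertex.
Removing e increases the component count from 1 to 5, so e is a cut vertex.
Removing i increases the component count from 1 to 4, so i is a cut vertex.
By contrast removing a leaves 1 component; it is not a cut vertex. No other vertex is a cut vertex either.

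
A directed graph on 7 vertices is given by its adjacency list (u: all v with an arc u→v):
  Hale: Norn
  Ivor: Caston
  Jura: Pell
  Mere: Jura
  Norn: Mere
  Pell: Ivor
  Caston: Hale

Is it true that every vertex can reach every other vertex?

From Hale we can reach every vertex (Hale, Ivor, Jura, Mere, Norn, Pell, Caston), and every vertex can reach Hale (Hale, Ivor, Jura, Mere, Norn, Pell, Caston). So the whole graph is one strongly connected component.

Yes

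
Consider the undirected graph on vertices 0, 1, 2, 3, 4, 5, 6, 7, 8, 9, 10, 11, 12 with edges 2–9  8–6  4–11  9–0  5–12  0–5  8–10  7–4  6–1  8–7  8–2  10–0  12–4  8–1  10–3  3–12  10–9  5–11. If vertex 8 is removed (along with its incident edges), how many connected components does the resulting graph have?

With 8 gone, the remaining components are: {1, 6}; {0, 2, 3, 4, 5, 7, 9, 10, 11, 12}.
That is 2 components.

2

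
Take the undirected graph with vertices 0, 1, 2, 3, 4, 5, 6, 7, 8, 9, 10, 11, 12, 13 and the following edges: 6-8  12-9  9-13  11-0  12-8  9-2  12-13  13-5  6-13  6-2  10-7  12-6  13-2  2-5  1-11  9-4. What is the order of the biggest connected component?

3 is isolated — a component by itself.
Starting from 7 we can reach 7, 10. That is one component of size 2.
Starting from 0 we can reach 0, 1, 11. That is one component of size 3.
Starting from 2 we can reach 2, 4, 5, 6, 8, 9, 12, 13. That is one component of size 8.
The largest has 8 vertices.

8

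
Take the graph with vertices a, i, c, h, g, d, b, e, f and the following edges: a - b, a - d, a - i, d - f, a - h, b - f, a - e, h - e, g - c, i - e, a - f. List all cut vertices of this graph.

a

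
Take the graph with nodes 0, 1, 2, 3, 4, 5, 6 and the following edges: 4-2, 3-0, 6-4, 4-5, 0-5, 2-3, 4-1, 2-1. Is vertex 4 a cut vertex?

Yes

Deleting 4 raises the number of components from 1 to 2, so 4 is a cut vertex.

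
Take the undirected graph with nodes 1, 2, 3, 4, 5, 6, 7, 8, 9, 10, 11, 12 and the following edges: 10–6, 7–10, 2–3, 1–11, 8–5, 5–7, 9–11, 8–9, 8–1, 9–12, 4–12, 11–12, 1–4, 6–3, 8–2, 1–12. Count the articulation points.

1

Removing 8 increases the component count from 1 to 2, so 8 is a cut vertex.
By contrast removing 5 leaves 1 component; it is not a cut vertex. No other vertex is a cut vertex either.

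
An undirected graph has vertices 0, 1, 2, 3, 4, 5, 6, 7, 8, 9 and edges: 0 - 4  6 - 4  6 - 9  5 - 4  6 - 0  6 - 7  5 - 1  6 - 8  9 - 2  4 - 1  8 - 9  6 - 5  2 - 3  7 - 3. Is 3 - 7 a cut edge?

No

After removing 3 - 7, the path 3-2-9-6-7 still connects them, so the edge is not a bridge.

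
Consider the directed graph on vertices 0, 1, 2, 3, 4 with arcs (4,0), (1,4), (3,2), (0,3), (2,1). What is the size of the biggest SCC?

5

{0, 1, 2, 3, 4} are all mutually reachable — one SCC of size 5.
The largest has 5 vertices.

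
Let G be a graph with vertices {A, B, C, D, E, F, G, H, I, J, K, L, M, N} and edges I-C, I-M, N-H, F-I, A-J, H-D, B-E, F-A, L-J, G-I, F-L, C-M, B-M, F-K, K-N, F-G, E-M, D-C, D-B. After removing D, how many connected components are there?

1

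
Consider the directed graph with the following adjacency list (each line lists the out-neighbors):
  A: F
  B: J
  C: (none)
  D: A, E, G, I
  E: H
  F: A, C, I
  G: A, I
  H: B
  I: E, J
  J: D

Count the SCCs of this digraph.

2

{A, B, D, E, F, G, H, I, J} are all mutually reachable — one SCC of size 9.
{C} is an SCC by itself.
That gives 2 strongly connected components.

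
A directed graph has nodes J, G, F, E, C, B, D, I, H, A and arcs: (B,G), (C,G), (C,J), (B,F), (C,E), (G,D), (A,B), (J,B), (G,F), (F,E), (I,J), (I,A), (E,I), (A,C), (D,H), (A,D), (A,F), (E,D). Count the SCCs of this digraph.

3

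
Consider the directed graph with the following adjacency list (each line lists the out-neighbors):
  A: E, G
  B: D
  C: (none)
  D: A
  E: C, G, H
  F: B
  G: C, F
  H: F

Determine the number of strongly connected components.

2

{A, B, D, E, F, G, H} are all mutually reachable — one SCC of size 7.
{C} is an SCC by itself.
That gives 2 strongly connected components.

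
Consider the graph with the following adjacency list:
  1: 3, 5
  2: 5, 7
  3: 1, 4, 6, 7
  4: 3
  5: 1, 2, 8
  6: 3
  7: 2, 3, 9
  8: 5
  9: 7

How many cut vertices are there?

Removing 3 increases the component count from 1 to 3, so 3 is a cut vertex.
Removing 5 increases the component count from 1 to 2, so 5 is a cut vertex.
Removing 7 increases the component count from 1 to 2, so 7 is a cut vertex.
By contrast removing 6 leaves 1 component; it is not a cut vertex. No other vertex is a cut vertex either.

3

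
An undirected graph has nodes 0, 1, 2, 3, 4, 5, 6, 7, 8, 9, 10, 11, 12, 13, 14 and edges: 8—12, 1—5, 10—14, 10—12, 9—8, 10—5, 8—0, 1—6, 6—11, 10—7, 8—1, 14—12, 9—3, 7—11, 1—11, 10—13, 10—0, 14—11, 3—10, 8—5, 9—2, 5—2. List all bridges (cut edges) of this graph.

The edges on the cycle 10-14-11-7-10 are not bridges since each lies on that cycle.
But removing 13—10 disconnects 13 from 10 — this is a bridge.

10-13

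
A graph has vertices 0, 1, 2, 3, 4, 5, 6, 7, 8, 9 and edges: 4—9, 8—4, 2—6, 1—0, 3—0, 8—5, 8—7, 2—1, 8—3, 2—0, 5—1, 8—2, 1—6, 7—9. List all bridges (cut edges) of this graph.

The edges on the cycle 8-7-9-4-8 are not bridges since each lies on that cycle.
Every edge lies on some cycle, so there are no bridges.

none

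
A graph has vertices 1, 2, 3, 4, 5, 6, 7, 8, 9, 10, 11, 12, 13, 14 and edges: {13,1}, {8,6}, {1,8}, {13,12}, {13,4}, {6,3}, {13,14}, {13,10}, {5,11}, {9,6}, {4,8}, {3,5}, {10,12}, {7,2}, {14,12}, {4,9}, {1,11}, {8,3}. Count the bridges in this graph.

1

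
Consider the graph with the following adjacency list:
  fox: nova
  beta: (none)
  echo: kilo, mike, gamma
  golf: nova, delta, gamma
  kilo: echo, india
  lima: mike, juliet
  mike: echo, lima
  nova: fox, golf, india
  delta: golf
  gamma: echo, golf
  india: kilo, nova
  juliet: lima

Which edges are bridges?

The edges on the cycle nova-india-kilo-echo-gamma-golf-nova are not bridges since each lies on that cycle.
But removing nova-fox disconnects nova from fox; removing lima-juliet disconnects lima from juliet; removing mike-lima disconnects mike from lima; removing mike-echo disconnects mike from echo — these are bridges.
In total 5 edges are bridges.

delta-golf, echo-mike, fox-nova, juliet-lima, lima-mike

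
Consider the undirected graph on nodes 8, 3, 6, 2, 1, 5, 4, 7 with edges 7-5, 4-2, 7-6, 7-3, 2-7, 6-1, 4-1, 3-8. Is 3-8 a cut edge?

Yes

Removing 3-8 leaves no path between 3 and 8: the component count goes from 1 to 2. So it is a bridge.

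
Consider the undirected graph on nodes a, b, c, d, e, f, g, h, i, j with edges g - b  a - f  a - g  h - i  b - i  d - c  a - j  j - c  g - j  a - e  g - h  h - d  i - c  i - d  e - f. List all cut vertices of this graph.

Removing a increases the component count from 1 to 2, so a is a cut vertex.
By contrast removing b leaves 1 component; it is not a cut vertex. No other vertex is a cut vertex either.

a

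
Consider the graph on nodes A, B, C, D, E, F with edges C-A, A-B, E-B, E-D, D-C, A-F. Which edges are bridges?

A-F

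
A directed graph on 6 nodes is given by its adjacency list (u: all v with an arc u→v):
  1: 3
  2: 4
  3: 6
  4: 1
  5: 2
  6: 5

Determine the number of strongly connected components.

{1, 2, 3, 4, 5, 6} are all mutually reachable — one SCC of size 6.
That gives 1 strongly connected component.

1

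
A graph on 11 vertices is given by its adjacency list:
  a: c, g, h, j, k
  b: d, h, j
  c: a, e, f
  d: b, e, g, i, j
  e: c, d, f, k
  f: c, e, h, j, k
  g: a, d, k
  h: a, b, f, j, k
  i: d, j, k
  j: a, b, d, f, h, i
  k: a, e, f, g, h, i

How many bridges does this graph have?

0

The edges on the cycle j-f-h-j are not bridges since each lies on that cycle.
Every edge lies on some cycle, so there are no bridges.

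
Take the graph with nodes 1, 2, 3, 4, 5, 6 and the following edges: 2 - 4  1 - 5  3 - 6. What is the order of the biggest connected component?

2

Starting from 1 we can reach 1, 5. That is one component of size 2.
Starting from 2 we can reach 2, 4. That is one component of size 2.
Starting from 3 we can reach 3, 6. That is one component of size 2.
The largest has 2 vertices.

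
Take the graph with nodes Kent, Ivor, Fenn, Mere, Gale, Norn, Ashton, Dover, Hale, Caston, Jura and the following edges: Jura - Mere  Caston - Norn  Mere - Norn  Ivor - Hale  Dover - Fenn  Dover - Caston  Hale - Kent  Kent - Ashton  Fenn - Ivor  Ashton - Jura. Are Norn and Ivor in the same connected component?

Yes

From Norn we can reach Fenn, Hale, Ivor, Jura, Kent, Mere, Norn, Dover, Ashton, Caston, which includes Ivor.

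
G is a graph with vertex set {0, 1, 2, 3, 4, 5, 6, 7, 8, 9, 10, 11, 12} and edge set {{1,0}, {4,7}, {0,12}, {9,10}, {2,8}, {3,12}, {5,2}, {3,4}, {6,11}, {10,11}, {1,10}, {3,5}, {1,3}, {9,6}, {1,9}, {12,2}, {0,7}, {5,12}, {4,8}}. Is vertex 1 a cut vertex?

Deleting 1 raises the number of components from 1 to 2, so 1 is a cut vertex.

Yes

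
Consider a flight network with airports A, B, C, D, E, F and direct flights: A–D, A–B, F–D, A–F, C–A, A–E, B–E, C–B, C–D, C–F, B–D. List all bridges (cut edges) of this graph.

none

The edges on the cycle A-B-D-A are not bridges since each lies on that cycle.
Every edge lies on some cycle, so there are no bridges.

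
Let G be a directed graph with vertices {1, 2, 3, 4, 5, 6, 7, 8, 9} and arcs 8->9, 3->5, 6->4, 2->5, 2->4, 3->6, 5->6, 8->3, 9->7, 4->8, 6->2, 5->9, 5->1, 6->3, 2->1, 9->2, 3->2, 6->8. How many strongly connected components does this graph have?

3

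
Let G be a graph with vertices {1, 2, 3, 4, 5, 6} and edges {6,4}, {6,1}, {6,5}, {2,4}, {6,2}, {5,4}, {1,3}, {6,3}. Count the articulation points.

Removing 6 increases the component count from 1 to 2, so 6 is a cut vertex.
By contrast removing 5 leaves 1 component; it is not a cut vertex. No other vertex is a cut vertex either.

1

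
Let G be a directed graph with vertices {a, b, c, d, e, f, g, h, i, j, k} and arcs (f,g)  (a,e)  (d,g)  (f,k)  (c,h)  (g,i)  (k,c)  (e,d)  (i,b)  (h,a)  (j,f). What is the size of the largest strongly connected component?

1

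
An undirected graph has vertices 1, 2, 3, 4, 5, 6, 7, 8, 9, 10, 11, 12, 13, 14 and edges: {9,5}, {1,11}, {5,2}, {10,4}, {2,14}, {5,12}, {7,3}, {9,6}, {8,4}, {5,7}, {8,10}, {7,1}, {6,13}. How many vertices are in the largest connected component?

Starting from 4 we can reach 4, 8, 10. That is one component of size 3.
Starting from 1 we can reach 1, 2, 3, 5, 6, 7, 9, 11, 12, 13, 14. That is one component of size 11.
The largest has 11 vertices.

11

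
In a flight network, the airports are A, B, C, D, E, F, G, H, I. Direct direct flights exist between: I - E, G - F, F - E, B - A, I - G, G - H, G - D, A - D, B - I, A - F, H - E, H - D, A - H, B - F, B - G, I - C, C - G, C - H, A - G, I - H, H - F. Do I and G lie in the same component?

Yes

From I we can reach A, B, C, D, E, F, G, H, I, which includes G.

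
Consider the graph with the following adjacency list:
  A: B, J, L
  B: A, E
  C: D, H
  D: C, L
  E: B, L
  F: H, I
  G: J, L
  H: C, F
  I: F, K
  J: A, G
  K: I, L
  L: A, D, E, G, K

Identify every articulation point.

L

Removing L increases the component count from 1 to 2, so L is a cut vertex.
By contrast removing G leaves 1 component; it is not a cut vertex. No other vertex is a cut vertex either.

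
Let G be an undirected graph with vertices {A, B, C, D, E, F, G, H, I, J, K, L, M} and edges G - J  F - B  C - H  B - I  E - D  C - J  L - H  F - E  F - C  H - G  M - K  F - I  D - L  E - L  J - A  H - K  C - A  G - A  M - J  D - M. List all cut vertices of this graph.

Removing F increases the component count from 1 to 2, so F is a cut vertex.
By contrast removing H leaves 1 component; it is not a cut vertex. No other vertex is a cut vertex either.

F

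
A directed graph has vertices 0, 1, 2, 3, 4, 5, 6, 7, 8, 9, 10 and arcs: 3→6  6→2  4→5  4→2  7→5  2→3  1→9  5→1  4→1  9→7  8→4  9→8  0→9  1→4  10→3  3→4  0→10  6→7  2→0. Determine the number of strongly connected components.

1

{0, 1, 2, 3, 4, 5, 6, 7, 8, 9, 10} are all mutually reachable — one SCC of size 11.
That gives 1 strongly connected component.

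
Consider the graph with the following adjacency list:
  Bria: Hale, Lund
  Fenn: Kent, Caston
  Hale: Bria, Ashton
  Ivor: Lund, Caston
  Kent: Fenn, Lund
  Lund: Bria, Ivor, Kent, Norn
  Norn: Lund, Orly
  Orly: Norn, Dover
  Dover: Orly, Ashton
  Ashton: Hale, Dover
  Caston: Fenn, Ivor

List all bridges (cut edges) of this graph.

The edges on the cycle Lund-Norn-Orly-Dover-Ashton-Hale-Bria-Lund are not bridges since each lies on that cycle.
Every edge lies on some cycle, so there are no bridges.

none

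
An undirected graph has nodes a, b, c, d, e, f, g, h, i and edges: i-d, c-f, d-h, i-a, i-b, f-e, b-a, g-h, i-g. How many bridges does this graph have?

The edges on the cycle i-b-a-i are not bridges since each lies on that cycle.
But removing c-f disconnects c from f; removing e-f disconnects e from f — these are bridges.
That makes 2 bridges.

2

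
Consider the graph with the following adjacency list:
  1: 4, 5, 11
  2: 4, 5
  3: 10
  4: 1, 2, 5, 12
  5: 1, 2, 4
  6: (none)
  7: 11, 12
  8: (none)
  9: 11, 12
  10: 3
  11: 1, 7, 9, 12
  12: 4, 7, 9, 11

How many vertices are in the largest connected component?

8

6 is isolated — a component by itself.
8 is isolated — a component by itself.
Starting from 3 we can reach 3, 10. That is one component of size 2.
Starting from 1 we can reach 1, 2, 4, 5, 7, 9, 11, 12. That is one component of size 8.
The largest has 8 vertices.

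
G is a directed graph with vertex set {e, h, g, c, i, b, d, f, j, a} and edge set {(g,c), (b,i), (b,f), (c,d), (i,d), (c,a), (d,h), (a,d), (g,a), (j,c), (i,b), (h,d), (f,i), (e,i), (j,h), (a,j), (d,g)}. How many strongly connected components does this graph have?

3

{a, c, d, g, h, j} are all mutually reachable — one SCC of size 6.
{b, f, i} are all mutually reachable — one SCC of size 3.
{e} is an SCC by itself.
That gives 3 strongly connected components.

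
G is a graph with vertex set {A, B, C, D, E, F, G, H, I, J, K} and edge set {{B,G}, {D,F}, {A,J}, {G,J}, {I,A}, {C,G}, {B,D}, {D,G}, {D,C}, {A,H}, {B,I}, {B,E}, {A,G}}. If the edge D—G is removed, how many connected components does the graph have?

2

D and G are still connected via D-B-G, so the component count stays at 2.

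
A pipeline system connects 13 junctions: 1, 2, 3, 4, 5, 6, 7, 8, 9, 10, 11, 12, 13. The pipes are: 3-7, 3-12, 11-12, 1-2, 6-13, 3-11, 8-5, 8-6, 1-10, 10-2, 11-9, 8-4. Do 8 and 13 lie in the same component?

Yes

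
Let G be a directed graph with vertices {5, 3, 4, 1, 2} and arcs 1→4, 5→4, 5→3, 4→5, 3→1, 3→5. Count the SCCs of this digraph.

{1, 3, 4, 5} are all mutually reachable — one SCC of size 4.
{2} is an SCC by itself.
That gives 2 strongly connected components.

2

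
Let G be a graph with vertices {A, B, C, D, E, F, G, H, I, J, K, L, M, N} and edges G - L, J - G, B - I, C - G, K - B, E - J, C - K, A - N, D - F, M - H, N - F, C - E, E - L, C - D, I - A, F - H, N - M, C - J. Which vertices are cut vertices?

C

Removing C increases the component count from 1 to 2, so C is a cut vertex.
By contrast removing I leaves 1 component; it is not a cut vertex. No other vertex is a cut vertex either.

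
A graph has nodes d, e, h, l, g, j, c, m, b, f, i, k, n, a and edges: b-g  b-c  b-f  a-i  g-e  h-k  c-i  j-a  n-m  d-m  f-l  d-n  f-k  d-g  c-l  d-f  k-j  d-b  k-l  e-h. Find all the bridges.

none

The edges on the cycle d-n-m-d are not bridges since each lies on that cycle.
Every edge lies on some cycle, so there are no bridges.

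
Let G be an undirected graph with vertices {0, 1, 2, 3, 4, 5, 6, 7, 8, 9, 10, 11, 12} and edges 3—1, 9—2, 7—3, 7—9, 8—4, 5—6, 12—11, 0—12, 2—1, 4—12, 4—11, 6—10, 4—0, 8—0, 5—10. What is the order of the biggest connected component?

Starting from 5 we can reach 5, 6, 10. That is one component of size 3.
Starting from 0 we can reach 0, 4, 8, 11, 12. That is one component of size 5.
Starting from 1 we can reach 1, 2, 3, 7, 9. That is one component of size 5.
The largest has 5 vertices.

5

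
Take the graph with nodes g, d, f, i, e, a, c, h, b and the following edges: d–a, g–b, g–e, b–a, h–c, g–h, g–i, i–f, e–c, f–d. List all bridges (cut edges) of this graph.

The edges on the cycle g-i-f-d-a-b-g are not bridges since each lies on that cycle.
Every edge lies on some cycle, so there are no bridges.

none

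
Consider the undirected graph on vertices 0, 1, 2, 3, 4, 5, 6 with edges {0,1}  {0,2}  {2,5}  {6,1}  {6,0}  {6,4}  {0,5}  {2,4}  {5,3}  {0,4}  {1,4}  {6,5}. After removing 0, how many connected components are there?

1

With 0 gone, the remaining components are: {1, 2, 3, 4, 5, 6}.
That is 1 component.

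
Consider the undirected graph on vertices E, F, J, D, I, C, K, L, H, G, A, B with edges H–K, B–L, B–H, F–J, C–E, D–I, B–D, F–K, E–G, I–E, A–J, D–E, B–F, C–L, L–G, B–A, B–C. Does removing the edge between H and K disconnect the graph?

No

After removing H–K, the path H-B-F-K still connects them, so the edge is not a bridge.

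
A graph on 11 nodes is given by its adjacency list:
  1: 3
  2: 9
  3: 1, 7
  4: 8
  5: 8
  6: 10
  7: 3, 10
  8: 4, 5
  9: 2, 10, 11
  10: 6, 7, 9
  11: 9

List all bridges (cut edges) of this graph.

1-3, 10-6, 10-7, 10-9, 11-9, 2-9, 3-7, 4-8, 5-8

removing 9-10 disconnects 9 from 10; removing 8-4 disconnects 8 from 4; removing 9-2 disconnects 9 from 2; removing 5-8 disconnects 5 from 8 — these are bridges.
In total 9 edges are bridges.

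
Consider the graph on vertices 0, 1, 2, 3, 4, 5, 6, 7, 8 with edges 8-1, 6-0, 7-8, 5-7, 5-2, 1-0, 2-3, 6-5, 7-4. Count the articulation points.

Removing 2 increases the component count from 1 to 2, so 2 is a cut vertex.
Removing 5 increases the component count from 1 to 2, so 5 is a cut vertex.
Removing 7 increases the component count from 1 to 2, so 7 is a cut vertex.
By contrast removing 6 leaves 1 component; it is not a cut vertex. No other vertex is a cut vertex either.

3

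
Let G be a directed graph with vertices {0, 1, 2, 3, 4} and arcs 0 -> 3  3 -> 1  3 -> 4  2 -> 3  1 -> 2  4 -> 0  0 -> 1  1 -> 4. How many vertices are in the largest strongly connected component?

5

{0, 1, 2, 3, 4} are all mutually reachable — one SCC of size 5.
The largest has 5 vertices.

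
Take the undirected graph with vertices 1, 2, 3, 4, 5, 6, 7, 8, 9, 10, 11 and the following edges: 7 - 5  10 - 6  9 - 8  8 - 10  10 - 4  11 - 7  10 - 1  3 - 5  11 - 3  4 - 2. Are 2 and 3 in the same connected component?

No

The component containing 2 is {1, 2, 4, 6, 8, 9, 10}, and 3 is not in it.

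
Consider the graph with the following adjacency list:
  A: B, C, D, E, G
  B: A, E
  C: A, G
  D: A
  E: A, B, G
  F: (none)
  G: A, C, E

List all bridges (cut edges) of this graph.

A-D

The edges on the cycle A-C-G-E-A are not bridges since each lies on that cycle.
But removing A-D disconnects A from D — this is a bridge.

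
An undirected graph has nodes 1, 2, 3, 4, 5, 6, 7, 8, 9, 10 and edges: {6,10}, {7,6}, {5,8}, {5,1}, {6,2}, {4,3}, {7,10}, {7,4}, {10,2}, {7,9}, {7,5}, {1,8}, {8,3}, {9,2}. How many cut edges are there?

The edges on the cycle 5-1-8-5 are not bridges since each lies on that cycle.
Every edge lies on some cycle, so there are no bridges.

0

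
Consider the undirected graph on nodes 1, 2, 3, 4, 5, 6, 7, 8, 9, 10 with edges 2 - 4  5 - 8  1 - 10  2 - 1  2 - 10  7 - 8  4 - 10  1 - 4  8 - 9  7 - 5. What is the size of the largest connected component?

6 is isolated — a component by itself.
3 is isolated — a component by itself.
Starting from 1 we can reach 1, 2, 4, 10. That is one component of size 4.
Starting from 5 we can reach 5, 7, 8, 9. That is one component of size 4.
The largest has 4 vertices.

4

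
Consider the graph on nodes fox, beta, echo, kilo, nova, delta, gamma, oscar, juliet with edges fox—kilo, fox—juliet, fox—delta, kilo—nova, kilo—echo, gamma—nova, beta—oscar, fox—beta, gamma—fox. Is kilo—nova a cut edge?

After removing kilo—nova, the path kilo-fox-gamma-nova still connects them, so the edge is not a bridge.

No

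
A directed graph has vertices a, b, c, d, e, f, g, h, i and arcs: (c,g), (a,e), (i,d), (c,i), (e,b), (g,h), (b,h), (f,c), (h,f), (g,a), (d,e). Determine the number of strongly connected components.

{a, b, c, d, e, f, g, h, i} are all mutually reachable — one SCC of size 9.
That gives 1 strongly connected component.

1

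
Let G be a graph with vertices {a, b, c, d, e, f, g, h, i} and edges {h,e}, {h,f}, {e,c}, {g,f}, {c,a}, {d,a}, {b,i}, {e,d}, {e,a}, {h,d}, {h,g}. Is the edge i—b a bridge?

Removing i—b leaves no path between i and b: the component count goes from 2 to 3. So it is a bridge.

Yes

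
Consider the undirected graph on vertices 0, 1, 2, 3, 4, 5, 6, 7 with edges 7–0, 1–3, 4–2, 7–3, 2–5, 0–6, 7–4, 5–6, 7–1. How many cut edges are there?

0

The edges on the cycle 7-1-3-7 are not bridges since each lies on that cycle.
Every edge lies on some cycle, so there are no bridges.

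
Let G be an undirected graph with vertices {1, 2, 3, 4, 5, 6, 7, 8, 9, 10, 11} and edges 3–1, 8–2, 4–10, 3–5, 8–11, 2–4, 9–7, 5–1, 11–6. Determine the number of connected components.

3

Starting from 7 we can reach 7, 9. That is one component of size 2.
Starting from 1 we can reach 1, 3, 5. That is one component of size 3.
Starting from 2 we can reach 2, 4, 6, 8, 10, 11. That is one component of size 6.
Total: 3 components.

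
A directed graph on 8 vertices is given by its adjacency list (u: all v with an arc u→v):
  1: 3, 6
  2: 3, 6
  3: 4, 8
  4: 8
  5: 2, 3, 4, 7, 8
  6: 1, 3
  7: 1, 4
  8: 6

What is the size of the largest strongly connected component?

5

{1, 3, 4, 6, 8} are all mutually reachable — one SCC of size 5.
{5} is an SCC by itself.
{7} is an SCC by itself.
{2} is an SCC by itself.
The largest has 5 vertices.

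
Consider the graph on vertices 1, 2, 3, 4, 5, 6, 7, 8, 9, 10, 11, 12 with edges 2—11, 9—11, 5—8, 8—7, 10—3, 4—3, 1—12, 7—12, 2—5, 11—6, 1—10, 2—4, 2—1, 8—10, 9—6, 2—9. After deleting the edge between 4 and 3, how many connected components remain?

1

4 and 3 are still connected via 4-2-1-10-3, so the component count stays at 1.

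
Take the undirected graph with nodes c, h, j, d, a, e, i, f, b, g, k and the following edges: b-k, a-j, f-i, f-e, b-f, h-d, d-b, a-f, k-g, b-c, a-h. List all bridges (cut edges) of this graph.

a-j, b-c, b-k, e-f, f-i, g-k

The edges on the cycle a-h-d-b-f-a are not bridges since each lies on that cycle.
But removing a-j disconnects a from j; removing k-g disconnects k from g; removing b-k disconnects b from k; removing b-c disconnects b from c — these are bridges.
In total 6 edges are bridges.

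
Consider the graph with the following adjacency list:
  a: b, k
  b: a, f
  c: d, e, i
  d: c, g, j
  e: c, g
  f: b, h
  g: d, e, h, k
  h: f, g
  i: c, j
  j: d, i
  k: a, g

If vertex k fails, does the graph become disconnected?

No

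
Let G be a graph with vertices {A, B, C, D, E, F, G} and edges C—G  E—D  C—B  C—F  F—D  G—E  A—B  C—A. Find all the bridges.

none

The edges on the cycle C-A-B-C are not bridges since each lies on that cycle.
Every edge lies on some cycle, so there are no bridges.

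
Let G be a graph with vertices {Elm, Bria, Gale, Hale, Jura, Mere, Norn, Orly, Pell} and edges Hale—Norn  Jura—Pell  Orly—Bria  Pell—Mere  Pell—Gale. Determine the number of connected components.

Elm is isolated — a component by itself.
Starting from Bria we can reach Bria, Orly. That is one component of size 2.
Starting from Hale we can reach Hale, Norn. That is one component of size 2.
Starting from Gale we can reach Gale, Jura, Mere, Pell. That is one component of size 4.
Total: 4 components.

4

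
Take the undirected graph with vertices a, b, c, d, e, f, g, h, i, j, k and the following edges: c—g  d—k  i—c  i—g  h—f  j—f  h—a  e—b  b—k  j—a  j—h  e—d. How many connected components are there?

3

Starting from c we can reach c, g, i. That is one component of size 3.
Starting from a we can reach a, f, h, j. That is one component of size 4.
Starting from b we can reach b, d, e, k. That is one component of size 4.
Total: 3 components.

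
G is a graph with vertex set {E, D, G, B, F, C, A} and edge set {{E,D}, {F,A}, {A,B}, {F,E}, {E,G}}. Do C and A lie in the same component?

No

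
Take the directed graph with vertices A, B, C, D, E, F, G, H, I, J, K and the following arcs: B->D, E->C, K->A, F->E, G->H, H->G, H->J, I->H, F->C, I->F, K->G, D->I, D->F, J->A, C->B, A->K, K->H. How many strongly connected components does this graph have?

2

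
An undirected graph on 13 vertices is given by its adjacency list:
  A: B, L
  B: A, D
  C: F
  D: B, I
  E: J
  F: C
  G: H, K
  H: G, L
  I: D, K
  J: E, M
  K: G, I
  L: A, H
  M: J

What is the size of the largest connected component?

8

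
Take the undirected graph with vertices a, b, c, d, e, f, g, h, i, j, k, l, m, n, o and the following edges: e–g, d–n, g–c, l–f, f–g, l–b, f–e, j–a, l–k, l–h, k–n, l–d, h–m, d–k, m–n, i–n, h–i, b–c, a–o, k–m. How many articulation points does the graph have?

Removing a increases the component count from 2 to 3, so a is a cut vertex.
Removing l increases the component count from 2 to 3, so l is a cut vertex.
By contrast removing b leaves 2 components; it is not a cut vertex. No other vertex is a cut vertex either.

2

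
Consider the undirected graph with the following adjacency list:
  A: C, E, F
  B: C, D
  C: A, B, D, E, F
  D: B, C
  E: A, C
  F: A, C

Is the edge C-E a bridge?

No

After removing C-E, the path C-A-E still connects them, so the edge is not a bridge.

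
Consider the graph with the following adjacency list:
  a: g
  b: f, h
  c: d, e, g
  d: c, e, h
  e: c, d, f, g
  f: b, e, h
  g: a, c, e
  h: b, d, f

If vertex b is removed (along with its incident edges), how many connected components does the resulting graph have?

With b gone, the remaining components are: {a, c, d, e, f, g, h}.
That is 1 component.

1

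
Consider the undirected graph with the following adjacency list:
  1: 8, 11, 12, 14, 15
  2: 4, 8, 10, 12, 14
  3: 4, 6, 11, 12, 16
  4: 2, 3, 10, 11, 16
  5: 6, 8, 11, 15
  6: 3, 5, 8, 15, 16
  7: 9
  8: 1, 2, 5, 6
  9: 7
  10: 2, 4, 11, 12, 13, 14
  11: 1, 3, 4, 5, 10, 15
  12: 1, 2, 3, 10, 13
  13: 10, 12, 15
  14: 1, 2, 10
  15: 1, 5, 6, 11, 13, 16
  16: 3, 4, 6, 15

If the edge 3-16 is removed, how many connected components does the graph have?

2

3 and 16 are still connected via 3-6-16, so the component count stays at 2.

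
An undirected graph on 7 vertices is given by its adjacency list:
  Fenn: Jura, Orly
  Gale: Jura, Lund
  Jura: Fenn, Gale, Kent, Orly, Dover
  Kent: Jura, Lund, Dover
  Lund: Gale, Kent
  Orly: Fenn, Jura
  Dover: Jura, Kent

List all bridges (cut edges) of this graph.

none

The edges on the cycle Jura-Fenn-Orly-Jura are not bridges since each lies on that cycle.
Every edge lies on some cycle, so there are no bridges.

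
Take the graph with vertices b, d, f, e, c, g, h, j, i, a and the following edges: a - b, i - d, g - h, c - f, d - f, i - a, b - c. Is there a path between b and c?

Yes

From b we can reach a, b, c, d, f, i, which includes c.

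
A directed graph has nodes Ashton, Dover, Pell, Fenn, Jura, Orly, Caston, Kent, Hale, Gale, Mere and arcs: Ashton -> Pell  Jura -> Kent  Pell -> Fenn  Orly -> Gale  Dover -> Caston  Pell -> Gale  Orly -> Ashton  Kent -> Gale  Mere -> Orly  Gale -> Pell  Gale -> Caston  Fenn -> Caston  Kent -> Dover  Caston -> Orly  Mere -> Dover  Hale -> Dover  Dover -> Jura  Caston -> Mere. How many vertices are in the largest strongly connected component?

10

{Fenn, Gale, Jura, Kent, Mere, Orly, Pell, Dover, Ashton, Caston} are all mutually reachable — one SCC of size 10.
{Hale} is an SCC by itself.
The largest has 10 vertices.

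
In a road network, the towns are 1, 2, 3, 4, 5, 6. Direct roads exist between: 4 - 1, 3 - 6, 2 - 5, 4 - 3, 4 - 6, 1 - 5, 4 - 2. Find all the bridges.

The edges on the cycle 4-3-6-4 are not bridges since each lies on that cycle.
Every edge lies on some cycle, so there are no bridges.

none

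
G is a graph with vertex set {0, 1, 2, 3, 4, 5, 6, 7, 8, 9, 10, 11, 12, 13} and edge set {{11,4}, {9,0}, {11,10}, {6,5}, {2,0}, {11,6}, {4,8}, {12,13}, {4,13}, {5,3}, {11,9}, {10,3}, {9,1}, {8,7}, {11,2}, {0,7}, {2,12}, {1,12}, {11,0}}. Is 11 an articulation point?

Deleting 11 raises the number of components from 1 to 2, so 11 is a cut vertex.

Yes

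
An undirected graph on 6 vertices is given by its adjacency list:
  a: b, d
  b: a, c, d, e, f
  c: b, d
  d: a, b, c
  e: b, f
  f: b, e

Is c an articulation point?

Deleting c leaves 1 component (was 1) (its neighbors b, d remain connected to each other), so c is not a cut vertex.

No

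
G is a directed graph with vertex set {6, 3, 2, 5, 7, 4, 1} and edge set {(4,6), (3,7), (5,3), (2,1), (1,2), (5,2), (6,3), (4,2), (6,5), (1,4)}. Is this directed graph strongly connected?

No

There is no directed path from 7 to 2, so the graph is not strongly connected.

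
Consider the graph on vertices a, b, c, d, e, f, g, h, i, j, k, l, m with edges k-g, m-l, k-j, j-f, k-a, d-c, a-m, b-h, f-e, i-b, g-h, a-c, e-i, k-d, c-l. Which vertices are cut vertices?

k

Removing k increases the component count from 1 to 2, so k is a cut vertex.
By contrast removing a leaves 1 component; it is not a cut vertex. No other vertex is a cut vertex either.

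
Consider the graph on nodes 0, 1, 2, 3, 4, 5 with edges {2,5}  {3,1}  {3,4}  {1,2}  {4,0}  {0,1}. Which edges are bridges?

1-2, 2-5

The edges on the cycle 3-4-0-1-3 are not bridges since each lies on that cycle.
But removing 1—2 disconnects 1 from 2; removing 2—5 disconnects 2 from 5 — these are bridges.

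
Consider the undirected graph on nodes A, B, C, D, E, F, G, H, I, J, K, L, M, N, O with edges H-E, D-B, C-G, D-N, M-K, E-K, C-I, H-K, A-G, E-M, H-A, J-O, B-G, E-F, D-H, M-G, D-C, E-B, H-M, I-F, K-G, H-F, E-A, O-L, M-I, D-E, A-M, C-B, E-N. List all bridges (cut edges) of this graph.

The edges on the cycle D-H-E-A-G-B-D are not bridges since each lies on that cycle.
But removing O-L disconnects O from L; removing J-O disconnects J from O — these are bridges.

J-O, L-O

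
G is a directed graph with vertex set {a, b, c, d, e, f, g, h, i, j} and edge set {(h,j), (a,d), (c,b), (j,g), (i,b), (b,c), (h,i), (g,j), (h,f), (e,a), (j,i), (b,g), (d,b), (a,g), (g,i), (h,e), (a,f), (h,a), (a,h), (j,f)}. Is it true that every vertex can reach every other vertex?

There is no directed path from g to h, so the graph is not strongly connected.

No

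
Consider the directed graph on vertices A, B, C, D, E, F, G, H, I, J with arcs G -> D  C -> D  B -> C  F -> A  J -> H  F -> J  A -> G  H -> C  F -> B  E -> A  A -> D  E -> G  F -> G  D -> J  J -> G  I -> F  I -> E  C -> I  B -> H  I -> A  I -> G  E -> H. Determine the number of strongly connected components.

1

{A, B, C, D, E, F, G, H, I, J} are all mutually reachable — one SCC of size 10.
That gives 1 strongly connected component.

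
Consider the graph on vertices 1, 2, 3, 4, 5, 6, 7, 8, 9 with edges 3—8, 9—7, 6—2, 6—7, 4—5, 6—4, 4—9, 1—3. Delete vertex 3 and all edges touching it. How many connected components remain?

With 3 gone, the remaining components are: {1}; {8}; {2, 4, 5, 6, 7, 9}.
That is 3 components.

3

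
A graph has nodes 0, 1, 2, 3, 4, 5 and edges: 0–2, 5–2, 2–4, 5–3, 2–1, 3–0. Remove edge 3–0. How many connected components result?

1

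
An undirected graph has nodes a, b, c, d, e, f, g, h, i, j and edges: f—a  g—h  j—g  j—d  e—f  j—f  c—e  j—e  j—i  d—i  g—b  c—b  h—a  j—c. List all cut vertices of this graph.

Removing j increases the component count from 1 to 2, so j is a cut vertex.
By contrast removing a leaves 1 component; it is not a cut vertex. No other vertex is a cut vertex either.

j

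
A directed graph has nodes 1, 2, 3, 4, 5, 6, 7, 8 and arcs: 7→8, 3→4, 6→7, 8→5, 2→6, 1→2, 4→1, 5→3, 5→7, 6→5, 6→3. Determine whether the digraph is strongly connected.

From 8 we can reach every vertex (1, 2, 3, 4, 5, 6, 7, 8), and every vertex can reach 8 (1, 2, 3, 4, 5, 6, 7, 8). So the whole graph is one strongly connected component.

Yes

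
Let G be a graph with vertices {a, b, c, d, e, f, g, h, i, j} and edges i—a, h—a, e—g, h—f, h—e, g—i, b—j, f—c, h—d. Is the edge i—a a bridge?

No

After removing i—a, the path i-g-e-h-a still connects them, so the edge is not a bridge.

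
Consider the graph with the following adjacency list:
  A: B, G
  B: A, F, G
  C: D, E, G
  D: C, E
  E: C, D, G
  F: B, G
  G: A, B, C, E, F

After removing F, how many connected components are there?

With F gone, the remaining components are: {A, B, C, D, E, G}.
That is 1 component.

1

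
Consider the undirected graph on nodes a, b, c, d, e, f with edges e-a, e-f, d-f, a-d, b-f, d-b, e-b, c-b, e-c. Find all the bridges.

none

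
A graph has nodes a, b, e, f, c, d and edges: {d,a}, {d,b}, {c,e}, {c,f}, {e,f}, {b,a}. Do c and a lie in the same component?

The component containing c is {c, e, f}, and a is not in it.

No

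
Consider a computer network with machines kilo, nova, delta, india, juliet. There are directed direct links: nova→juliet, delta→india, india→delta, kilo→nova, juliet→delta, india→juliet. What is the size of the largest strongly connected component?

{delta, india, juliet} are all mutually reachable — one SCC of size 3.
{nova} is an SCC by itself.
{kilo} is an SCC by itself.
The largest has 3 vertices.

3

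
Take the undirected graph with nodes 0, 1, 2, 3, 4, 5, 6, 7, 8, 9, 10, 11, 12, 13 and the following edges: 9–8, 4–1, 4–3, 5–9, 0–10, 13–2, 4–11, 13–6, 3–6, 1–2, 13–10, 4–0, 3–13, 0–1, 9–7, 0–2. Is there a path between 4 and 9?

The component containing 4 is {0, 1, 2, 3, 4, 6, 10, 11, 13}, and 9 is not in it.

No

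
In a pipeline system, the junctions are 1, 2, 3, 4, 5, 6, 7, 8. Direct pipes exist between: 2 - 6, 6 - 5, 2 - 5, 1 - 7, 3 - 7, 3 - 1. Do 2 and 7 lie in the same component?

No

The component containing 2 is {2, 5, 6}, and 7 is not in it.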